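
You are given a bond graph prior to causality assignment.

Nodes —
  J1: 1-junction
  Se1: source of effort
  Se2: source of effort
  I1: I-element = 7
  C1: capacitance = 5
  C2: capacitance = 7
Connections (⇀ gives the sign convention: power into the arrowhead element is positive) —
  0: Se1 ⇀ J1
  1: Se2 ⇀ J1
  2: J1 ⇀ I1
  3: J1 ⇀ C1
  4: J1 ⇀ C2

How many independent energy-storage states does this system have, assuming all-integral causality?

bond 0 |J1  (Se1: effort source, stroke at far end)
bond 1 |J1  (source Se2 imposes e)
bond 2 |I1  (I1: I, integral causality)
bond 3 |J1  (J1 flow already set via bond 2)
bond 4 |J1  (common-f at J1 fixed by 2)

3  (C1, C2, I1 all integral)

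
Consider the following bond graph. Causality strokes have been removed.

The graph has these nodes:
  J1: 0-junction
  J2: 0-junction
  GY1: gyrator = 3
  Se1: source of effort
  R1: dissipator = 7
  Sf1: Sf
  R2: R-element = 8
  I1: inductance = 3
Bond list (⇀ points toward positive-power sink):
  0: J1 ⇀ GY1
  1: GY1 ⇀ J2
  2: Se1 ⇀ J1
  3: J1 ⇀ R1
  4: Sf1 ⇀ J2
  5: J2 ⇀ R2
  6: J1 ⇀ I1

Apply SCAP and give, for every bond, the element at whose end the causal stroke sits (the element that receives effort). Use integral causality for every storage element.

β0 |GY1
β1 |GY1
β2 |J1
β3 |R1
β4 |Sf1
β5 |J2
β6 |I1

b2 →J1  (Se1: effort source, stroke at far end)
b4 →Sf1  (source Sf1 imposes f)
b0 →GY1  (J1: bond 2 brought effort, rest push out)
b3 →R1  (0-jn J1 has e-setter on 2)
b6 →I1  (J1 effort already set via bond 2)
b1 →GY1  (GY1 both-in/both-out from 0)
b5 →J2  (J2 needs exactly one e-in)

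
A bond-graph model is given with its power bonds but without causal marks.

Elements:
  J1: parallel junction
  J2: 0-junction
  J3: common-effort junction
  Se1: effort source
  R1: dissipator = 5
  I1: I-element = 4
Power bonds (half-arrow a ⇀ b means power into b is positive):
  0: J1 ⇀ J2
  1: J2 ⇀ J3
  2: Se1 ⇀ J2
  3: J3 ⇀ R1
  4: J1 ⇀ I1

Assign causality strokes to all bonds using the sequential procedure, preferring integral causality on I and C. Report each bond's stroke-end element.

bond 0 →J1
bond 1 →J3
bond 2 →J2
bond 3 →R1
bond 4 →I1

β2 stroke→J2  (source Se1 imposes e)
β0 stroke→J1  (common-e at J2 fixed by 2)
β1 stroke→J3  (common-e at J2 fixed by 2)
β3 stroke→R1  (J3 effort already set via bond 1)
β4 stroke→I1  (0-jn J1 has e-setter on 0)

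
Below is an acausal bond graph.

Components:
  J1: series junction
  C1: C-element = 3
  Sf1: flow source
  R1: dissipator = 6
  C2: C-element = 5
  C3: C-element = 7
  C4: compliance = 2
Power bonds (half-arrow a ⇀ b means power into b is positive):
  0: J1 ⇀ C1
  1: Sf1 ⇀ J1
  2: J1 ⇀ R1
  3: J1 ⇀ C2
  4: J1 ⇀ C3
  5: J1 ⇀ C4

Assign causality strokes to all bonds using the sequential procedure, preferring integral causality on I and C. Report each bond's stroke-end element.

bond 0 →J1
bond 1 →Sf1
bond 2 →J1
bond 3 →J1
bond 4 →J1
bond 5 →J1

b1 stroke at Sf1  (Sf1: flow source, stroke at near end)
b0 stroke at J1  (J1: bond 1 brought flow, rest push out)
b2 stroke at J1  (common-f at J1 fixed by 1)
b3 stroke at J1  (common-f at J1 fixed by 1)
b4 stroke at J1  (J1 flow already set via bond 1)
b5 stroke at J1  (J1 flow already set via bond 1)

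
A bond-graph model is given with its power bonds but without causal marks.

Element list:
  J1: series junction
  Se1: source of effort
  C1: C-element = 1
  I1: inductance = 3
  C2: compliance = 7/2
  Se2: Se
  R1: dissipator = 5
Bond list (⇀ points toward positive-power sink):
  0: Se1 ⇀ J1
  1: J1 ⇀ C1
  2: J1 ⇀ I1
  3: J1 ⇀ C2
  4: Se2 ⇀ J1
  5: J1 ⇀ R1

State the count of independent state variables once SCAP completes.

b0 stroke at J1  (source Se1 imposes e)
b4 stroke at J1  (source Se2 imposes e)
b1 stroke at J1  (C1: C, integral causality)
b2 stroke at I1  (I1 outputs flow p/I1)
b3 stroke at J1  (J1 flow already set via bond 2)
b5 stroke at J1  (J1: bond 2 brought flow, rest push out)

3  (C1, C2, I1 all integral)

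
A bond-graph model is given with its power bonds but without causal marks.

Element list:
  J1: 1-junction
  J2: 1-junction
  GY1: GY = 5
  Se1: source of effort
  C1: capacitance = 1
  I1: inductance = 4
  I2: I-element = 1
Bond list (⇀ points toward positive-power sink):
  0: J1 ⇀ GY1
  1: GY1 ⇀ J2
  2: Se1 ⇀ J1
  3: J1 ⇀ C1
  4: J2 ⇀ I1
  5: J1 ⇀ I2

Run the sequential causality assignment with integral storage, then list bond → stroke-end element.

β0 →J1
β1 →J2
β2 →J1
β3 →J1
β4 →I1
β5 →I2

b2 →J1  (Se1 fixes effort; stroke away)
b3 →J1  (C1 outputs effort q/C1)
b4 →I1  (I1 integral (f out))
b1 →J2  (1-jn J2 has f-setter on 4)
b0 →J1  (GY GY1: same side as bond 1)
b5 →I2  (closing 1-jn rule on J1)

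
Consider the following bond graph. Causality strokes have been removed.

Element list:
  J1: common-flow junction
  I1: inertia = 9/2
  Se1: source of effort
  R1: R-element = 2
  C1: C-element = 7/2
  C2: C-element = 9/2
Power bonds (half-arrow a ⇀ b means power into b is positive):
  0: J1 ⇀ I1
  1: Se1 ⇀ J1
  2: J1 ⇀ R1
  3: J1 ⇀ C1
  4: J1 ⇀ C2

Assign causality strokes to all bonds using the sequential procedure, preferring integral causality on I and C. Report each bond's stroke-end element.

β0 →I1
β1 →J1
β2 →J1
β3 →J1
β4 →J1

β1 →J1  (Se1: effort source, stroke at far end)
β0 →I1  (I1 integral (f out))
β2 →J1  (common-f at J1 fixed by 0)
β3 →J1  (J1: bond 0 brought flow, rest push out)
β4 →J1  (common-f at J1 fixed by 0)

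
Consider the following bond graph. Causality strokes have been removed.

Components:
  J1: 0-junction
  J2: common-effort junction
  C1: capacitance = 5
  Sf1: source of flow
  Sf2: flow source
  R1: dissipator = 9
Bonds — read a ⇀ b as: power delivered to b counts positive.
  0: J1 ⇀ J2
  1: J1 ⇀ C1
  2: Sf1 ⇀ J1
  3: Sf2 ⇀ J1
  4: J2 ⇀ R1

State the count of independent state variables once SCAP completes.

1  (C1 all integral)

b2 stroke→Sf1  (Sf1: flow source, stroke at near end)
b3 stroke→Sf2  (Sf2: flow source, stroke at near end)
b1 stroke→J1  (prefer integral on C1)
b0 stroke→J2  (common-e at J1 fixed by 1)
b4 stroke→R1  (0-jn J2 has e-setter on 0)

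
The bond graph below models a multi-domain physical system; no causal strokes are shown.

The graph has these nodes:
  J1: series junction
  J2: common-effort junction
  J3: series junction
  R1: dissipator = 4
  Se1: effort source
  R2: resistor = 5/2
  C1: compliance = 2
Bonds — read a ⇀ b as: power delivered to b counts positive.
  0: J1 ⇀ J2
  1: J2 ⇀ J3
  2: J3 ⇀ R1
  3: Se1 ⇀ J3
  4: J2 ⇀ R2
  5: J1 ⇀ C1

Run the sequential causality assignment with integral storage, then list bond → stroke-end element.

b3 →J3  (Se1: effort source, stroke at far end)
b5 →J1  (prefer integral on C1)
b0 →J2  (J1 needs exactly one f-in)
b1 →J3  (J2 effort already set via bond 0)
b4 →R2  (J2 effort already set via bond 0)
b2 →R1  (J3 needs exactly one f-in)

β0 stroke→J2
β1 stroke→J3
β2 stroke→R1
β3 stroke→J3
β4 stroke→R2
β5 stroke→J1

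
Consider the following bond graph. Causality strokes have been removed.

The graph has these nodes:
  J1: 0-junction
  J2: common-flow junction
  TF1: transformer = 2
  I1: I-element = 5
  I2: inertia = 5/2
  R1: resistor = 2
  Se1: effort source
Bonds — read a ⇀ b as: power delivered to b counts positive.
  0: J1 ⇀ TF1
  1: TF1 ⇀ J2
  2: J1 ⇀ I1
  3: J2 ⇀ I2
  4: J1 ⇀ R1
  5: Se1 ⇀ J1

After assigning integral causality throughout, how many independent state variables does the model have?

bond 5 |J1  (source Se1 imposes e)
bond 0 |TF1  (0-jn J1 has e-setter on 5)
bond 2 |I1  (J1 effort already set via bond 5)
bond 4 |R1  (J1 effort already set via bond 5)
bond 1 |J2  (through TF1, causality passes straight; one stroke at TF1)
bond 3 |I2  (J2 needs exactly one f-in)

2  (I1, I2 all integral)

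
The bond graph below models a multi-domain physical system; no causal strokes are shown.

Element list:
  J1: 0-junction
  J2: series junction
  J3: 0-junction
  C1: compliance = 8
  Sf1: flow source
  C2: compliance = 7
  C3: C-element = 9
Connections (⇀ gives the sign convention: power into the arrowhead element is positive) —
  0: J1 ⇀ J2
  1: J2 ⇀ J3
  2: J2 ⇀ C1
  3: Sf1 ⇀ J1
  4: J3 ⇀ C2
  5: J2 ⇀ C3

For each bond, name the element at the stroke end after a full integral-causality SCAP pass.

β0 →J1
β1 →J2
β2 →J2
β3 →Sf1
β4 →J3
β5 →J2

bond 3 stroke at Sf1  (Sf1 (Sf) sets flow on bond)
bond 0 stroke at J1  (only one effort-in slot at J1)
bond 1 stroke at J2  (1-jn J2 has f-setter on 0)
bond 2 stroke at J2  (common-f at J2 fixed by 0)
bond 5 stroke at J2  (J2 flow already set via bond 0)
bond 4 stroke at J3  (J3 needs exactly one e-in)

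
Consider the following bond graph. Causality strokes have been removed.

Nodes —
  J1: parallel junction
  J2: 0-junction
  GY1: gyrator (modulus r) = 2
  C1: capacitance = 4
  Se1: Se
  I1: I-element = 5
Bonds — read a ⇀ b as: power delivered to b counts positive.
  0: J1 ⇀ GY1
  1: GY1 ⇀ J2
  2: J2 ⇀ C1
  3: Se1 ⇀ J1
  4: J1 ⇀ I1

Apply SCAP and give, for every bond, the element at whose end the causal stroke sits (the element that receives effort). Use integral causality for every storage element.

#0 stroke at GY1
#1 stroke at GY1
#2 stroke at J2
#3 stroke at J1
#4 stroke at I1

b3 →J1  (Se1 fixes effort; stroke away)
b0 →GY1  (J1 effort already set via bond 3)
b4 →I1  (J1: bond 3 brought effort, rest push out)
b1 →GY1  (GY GY1: same side as bond 0)
b2 →J2  (only one effort-in slot at J2)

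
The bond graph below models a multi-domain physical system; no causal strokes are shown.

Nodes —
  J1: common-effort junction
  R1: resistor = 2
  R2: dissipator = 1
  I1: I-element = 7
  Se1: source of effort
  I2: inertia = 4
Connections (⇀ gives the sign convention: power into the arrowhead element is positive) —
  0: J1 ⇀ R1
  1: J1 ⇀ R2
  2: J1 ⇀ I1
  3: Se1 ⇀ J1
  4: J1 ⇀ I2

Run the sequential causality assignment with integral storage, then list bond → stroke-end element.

bond 0 stroke→R1
bond 1 stroke→R2
bond 2 stroke→I1
bond 3 stroke→J1
bond 4 stroke→I2

b3 |J1  (Se1: effort source, stroke at far end)
b0 |R1  (common-e at J1 fixed by 3)
b1 |R2  (J1 effort already set via bond 3)
b2 |I1  (J1: bond 3 brought effort, rest push out)
b4 |I2  (common-e at J1 fixed by 3)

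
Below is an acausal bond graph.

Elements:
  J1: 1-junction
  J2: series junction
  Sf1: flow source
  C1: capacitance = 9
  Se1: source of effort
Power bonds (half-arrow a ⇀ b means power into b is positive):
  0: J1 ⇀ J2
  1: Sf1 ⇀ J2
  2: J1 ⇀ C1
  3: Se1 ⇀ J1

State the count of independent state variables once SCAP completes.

1  (C1 all integral)

β1 →Sf1  (Sf1 (Sf) sets flow on bond)
β3 →J1  (Se1 (Se) sets effort on bond)
β0 →J2  (J2 flow already set via bond 1)
β2 →J1  (1-jn J1 has f-setter on 0)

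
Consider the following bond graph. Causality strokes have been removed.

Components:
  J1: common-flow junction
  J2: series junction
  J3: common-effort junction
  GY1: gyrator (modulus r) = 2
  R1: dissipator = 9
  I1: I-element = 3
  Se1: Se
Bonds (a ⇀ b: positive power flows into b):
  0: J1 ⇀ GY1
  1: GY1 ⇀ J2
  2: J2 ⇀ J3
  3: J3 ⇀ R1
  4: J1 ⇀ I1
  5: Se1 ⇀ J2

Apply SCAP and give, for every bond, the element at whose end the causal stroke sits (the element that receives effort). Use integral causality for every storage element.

#5 stroke→J2  (source Se1 imposes e)
#4 stroke→I1  (I1 integral (f out))
#0 stroke→J1  (J1 flow already set via bond 4)
#1 stroke→J2  (through GY1, causality inverts; strokes same side of GY1)
#2 stroke→J3  (only one flow-in slot at J2)
#3 stroke→R1  (J3: bond 2 brought effort, rest push out)

bond 0 stroke→J1
bond 1 stroke→J2
bond 2 stroke→J3
bond 3 stroke→R1
bond 4 stroke→I1
bond 5 stroke→J2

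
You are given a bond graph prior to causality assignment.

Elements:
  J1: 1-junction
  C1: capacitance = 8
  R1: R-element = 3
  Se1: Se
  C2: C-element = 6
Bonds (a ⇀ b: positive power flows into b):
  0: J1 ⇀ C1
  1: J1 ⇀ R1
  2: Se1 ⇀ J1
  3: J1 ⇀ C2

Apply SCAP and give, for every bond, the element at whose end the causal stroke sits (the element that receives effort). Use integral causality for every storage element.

#2 →J1  (Se1 fixes effort; stroke away)
#0 →J1  (C1: C, integral causality)
#3 →J1  (prefer integral on C2)
#1 →R1  (only one flow-in slot at J1)

β0 |J1
β1 |R1
β2 |J1
β3 |J1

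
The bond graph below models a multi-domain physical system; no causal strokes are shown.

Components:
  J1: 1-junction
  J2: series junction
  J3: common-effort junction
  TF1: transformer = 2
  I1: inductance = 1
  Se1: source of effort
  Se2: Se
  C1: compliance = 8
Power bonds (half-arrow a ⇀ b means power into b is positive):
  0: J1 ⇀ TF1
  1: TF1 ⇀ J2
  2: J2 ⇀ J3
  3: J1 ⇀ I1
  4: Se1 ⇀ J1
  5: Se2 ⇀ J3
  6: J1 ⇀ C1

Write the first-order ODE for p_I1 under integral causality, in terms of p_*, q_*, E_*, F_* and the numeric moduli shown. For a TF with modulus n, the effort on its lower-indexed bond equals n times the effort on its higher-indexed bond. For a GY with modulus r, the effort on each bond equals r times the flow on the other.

dp_I1/dt = E_Se1 - 2*E_Se2 - q_C1/8

bond 4 →J1  (Se1 (Se) sets effort on bond)
bond 5 →J3  (Se2 fixes effort; stroke away)
bond 2 →J2  (J3: bond 5 brought effort, rest push out)
bond 1 →TF1  (closing 1-jn rule on J2)
bond 0 →J1  (TF1 one-in-one-out from 1)
bond 3 →I1  (prefer integral on I1)
bond 6 →J1  (common-f at J1 fixed by 3)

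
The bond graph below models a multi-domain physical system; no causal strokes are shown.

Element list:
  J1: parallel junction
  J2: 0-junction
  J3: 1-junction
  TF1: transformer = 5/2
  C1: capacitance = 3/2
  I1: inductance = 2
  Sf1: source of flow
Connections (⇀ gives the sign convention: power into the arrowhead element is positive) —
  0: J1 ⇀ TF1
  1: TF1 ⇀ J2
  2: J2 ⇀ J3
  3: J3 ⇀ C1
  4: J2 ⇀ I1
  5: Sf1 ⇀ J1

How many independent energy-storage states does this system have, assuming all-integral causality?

b5 →Sf1  (source Sf1 imposes f)
b0 →J1  (closing 0-jn rule on J1)
b1 →TF1  (TF1 one-in-one-out from 0)
b3 →J3  (C1: C, integral causality)
b2 →J2  (only one flow-in slot at J3)
b4 →I1  (0-jn J2 has e-setter on 2)

2  (C1, I1 all integral)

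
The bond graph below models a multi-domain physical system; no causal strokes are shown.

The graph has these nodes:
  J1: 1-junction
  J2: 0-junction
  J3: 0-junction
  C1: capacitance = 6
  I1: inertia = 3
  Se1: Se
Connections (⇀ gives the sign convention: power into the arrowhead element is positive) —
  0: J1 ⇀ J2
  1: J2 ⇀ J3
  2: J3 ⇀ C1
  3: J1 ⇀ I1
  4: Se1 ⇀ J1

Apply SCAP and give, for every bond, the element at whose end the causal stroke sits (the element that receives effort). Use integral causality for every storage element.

bond 4 stroke→J1  (Se1: effort source, stroke at far end)
bond 2 stroke→J3  (prefer integral on C1)
bond 1 stroke→J2  (0-jn J3 has e-setter on 2)
bond 0 stroke→J1  (0-jn J2 has e-setter on 1)
bond 3 stroke→I1  (closing 1-jn rule on J1)

β0 →J1
β1 →J2
β2 →J3
β3 →I1
β4 →J1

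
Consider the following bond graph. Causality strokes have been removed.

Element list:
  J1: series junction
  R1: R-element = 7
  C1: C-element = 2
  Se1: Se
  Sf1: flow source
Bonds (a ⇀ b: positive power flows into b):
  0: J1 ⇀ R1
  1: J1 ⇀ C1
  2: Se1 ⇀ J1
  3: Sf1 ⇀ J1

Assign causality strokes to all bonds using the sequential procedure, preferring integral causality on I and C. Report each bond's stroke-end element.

#2 stroke→J1  (Se1 (Se) sets effort on bond)
#3 stroke→Sf1  (source Sf1 imposes f)
#0 stroke→J1  (common-f at J1 fixed by 3)
#1 stroke→J1  (common-f at J1 fixed by 3)

b0 |J1
b1 |J1
b2 |J1
b3 |Sf1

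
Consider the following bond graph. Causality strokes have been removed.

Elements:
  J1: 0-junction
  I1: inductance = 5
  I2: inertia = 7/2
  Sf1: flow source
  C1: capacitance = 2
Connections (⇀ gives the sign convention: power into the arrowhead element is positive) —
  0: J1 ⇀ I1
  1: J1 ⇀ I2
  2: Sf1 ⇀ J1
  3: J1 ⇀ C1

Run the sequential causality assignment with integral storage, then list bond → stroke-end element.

β0 stroke at I1
β1 stroke at I2
β2 stroke at Sf1
β3 stroke at J1

b2 →Sf1  (Sf1 fixes flow; stroke at Sf1)
b0 →I1  (prefer integral on I1)
b1 →I2  (I2 integral (f out))
b3 →J1  (closing 0-jn rule on J1)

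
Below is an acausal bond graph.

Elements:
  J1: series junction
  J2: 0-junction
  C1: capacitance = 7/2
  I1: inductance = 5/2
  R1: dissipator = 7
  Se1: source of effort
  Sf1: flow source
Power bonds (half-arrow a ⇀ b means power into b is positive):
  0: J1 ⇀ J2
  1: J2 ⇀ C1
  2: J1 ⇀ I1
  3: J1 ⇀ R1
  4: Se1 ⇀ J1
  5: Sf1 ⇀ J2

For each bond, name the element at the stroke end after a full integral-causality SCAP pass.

#4 stroke→J1  (source Se1 imposes e)
#5 stroke→Sf1  (Sf1 (Sf) sets flow on bond)
#1 stroke→J2  (C1 outputs effort q/C1)
#0 stroke→J1  (0-jn J2 has e-setter on 1)
#2 stroke→I1  (I1 integral (f out))
#3 stroke→J1  (J1 flow already set via bond 2)

β0 |J1
β1 |J2
β2 |I1
β3 |J1
β4 |J1
β5 |Sf1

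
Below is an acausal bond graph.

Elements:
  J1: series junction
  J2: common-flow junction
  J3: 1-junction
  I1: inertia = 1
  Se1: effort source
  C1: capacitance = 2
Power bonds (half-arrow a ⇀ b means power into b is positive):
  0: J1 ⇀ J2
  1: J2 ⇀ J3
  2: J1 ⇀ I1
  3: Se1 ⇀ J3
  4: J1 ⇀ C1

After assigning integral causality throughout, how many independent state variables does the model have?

2  (C1, I1 all integral)

b3 stroke at J3  (source Se1 imposes e)
b1 stroke at J2  (J3: last free bond brings flow in)
b0 stroke at J1  (only one flow-in slot at J2)
b2 stroke at I1  (I1: I, integral causality)
b4 stroke at J1  (common-f at J1 fixed by 2)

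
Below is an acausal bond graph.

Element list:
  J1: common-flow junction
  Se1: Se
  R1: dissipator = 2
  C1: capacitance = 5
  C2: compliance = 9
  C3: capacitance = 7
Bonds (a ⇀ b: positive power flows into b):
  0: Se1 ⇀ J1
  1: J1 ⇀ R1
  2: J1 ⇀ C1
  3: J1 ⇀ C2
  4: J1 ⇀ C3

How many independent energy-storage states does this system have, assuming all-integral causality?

#0 →J1  (Se1: effort source, stroke at far end)
#2 →J1  (prefer integral on C1)
#3 →J1  (C2 integral (e out))
#4 →J1  (C3: C, integral causality)
#1 →R1  (J1: last free bond brings flow in)

3  (C1, C2, C3 all integral)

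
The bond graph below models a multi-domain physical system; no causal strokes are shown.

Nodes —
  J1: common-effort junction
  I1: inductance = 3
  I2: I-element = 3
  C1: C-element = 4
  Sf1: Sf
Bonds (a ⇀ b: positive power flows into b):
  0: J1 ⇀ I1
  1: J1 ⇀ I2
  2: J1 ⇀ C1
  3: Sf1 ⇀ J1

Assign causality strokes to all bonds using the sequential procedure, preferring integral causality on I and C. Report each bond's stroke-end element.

β3 →Sf1  (Sf1: flow source, stroke at near end)
β0 →I1  (I1 outputs flow p/I1)
β1 →I2  (I2 outputs flow p/I2)
β2 →J1  (J1: last free bond brings effort in)

β0 stroke→I1
β1 stroke→I2
β2 stroke→J1
β3 stroke→Sf1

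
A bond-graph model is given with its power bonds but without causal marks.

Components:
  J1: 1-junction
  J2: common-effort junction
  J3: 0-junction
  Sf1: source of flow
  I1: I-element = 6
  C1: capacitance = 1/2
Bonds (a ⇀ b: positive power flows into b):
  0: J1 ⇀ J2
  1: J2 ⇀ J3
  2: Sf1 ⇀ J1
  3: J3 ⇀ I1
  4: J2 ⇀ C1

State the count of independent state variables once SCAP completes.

2  (C1, I1 all integral)

bond 2 |Sf1  (source Sf1 imposes f)
bond 0 |J1  (common-f at J1 fixed by 2)
bond 3 |I1  (I1: I, integral causality)
bond 1 |J3  (only one effort-in slot at J3)
bond 4 |J2  (J2: last free bond brings effort in)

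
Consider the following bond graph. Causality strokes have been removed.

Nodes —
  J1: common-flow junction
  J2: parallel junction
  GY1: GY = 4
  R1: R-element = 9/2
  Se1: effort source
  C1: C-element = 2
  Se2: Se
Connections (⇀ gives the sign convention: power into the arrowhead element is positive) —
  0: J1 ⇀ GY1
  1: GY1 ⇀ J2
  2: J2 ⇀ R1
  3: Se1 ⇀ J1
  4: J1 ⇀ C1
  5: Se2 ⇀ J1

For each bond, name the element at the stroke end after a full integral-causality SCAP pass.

#3 stroke→J1  (Se1 fixes effort; stroke away)
#5 stroke→J1  (source Se2 imposes e)
#4 stroke→J1  (C1 outputs effort q/C1)
#0 stroke→GY1  (J1: last free bond brings flow in)
#1 stroke→GY1  (GY GY1: same side as bond 0)
#2 stroke→J2  (only one effort-in slot at J2)

#0 stroke at GY1
#1 stroke at GY1
#2 stroke at J2
#3 stroke at J1
#4 stroke at J1
#5 stroke at J1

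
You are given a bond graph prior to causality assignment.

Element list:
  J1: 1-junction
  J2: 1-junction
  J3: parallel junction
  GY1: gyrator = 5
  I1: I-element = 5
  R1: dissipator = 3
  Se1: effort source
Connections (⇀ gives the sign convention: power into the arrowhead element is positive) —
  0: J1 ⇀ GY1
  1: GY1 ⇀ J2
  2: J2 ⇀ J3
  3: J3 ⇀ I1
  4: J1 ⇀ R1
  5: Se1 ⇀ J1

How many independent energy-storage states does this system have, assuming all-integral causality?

b5 stroke→J1  (Se1: effort source, stroke at far end)
b3 stroke→I1  (prefer integral on I1)
b2 stroke→J3  (J3: last free bond brings effort in)
b1 stroke→J2  (J2 flow already set via bond 2)
b0 stroke→J1  (GY GY1: same side as bond 1)
b4 stroke→R1  (only one flow-in slot at J1)

1  (I1 all integral)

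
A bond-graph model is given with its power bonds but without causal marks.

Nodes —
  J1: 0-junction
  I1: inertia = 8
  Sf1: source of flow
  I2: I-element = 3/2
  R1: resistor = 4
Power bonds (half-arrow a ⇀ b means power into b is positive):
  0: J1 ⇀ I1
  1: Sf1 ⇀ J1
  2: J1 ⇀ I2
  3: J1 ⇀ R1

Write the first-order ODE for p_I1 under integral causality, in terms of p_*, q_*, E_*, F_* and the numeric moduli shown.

bond 1 stroke→Sf1  (Sf1 (Sf) sets flow on bond)
bond 0 stroke→I1  (prefer integral on I1)
bond 2 stroke→I2  (I2: I, integral causality)
bond 3 stroke→J1  (only one effort-in slot at J1)

dp_I1/dt = 4*F_Sf1 - p_I1/2 - 8*p_I2/3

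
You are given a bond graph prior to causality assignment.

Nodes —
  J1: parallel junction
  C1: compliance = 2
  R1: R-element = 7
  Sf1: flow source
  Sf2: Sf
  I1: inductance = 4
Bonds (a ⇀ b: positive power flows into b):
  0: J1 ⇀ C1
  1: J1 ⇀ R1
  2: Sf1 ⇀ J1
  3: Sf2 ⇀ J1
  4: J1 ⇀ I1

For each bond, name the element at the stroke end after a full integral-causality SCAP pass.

bond 0 |J1
bond 1 |R1
bond 2 |Sf1
bond 3 |Sf2
bond 4 |I1

#2 stroke at Sf1  (Sf1 fixes flow; stroke at Sf1)
#3 stroke at Sf2  (Sf2: flow source, stroke at near end)
#0 stroke at J1  (C1 outputs effort q/C1)
#1 stroke at R1  (0-jn J1 has e-setter on 0)
#4 stroke at I1  (J1 effort already set via bond 0)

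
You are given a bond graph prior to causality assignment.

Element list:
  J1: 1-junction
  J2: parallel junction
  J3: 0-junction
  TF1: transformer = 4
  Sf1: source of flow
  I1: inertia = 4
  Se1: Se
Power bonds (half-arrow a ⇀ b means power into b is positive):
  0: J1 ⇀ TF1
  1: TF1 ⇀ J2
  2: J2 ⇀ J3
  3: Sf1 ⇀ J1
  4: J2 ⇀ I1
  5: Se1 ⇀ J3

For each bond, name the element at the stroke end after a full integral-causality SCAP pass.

#3 |Sf1  (source Sf1 imposes f)
#5 |J3  (Se1 (Se) sets effort on bond)
#0 |J1  (1-jn J1 has f-setter on 3)
#2 |J2  (common-e at J3 fixed by 5)
#1 |TF1  (TF1: transformer flips bond 0)
#4 |I1  (common-e at J2 fixed by 2)

bond 0 |J1
bond 1 |TF1
bond 2 |J2
bond 3 |Sf1
bond 4 |I1
bond 5 |J3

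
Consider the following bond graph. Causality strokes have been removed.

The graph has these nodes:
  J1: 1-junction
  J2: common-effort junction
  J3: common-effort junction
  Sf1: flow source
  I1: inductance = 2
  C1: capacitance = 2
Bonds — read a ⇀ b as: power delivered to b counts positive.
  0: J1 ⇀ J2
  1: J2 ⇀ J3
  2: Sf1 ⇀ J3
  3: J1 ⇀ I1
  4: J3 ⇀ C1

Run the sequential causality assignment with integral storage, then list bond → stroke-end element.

β2 |Sf1  (Sf1: flow source, stroke at near end)
β3 |I1  (I1 outputs flow p/I1)
β0 |J1  (1-jn J1 has f-setter on 3)
β1 |J2  (only one effort-in slot at J2)
β4 |J3  (J3: last free bond brings effort in)

bond 0 |J1
bond 1 |J2
bond 2 |Sf1
bond 3 |I1
bond 4 |J3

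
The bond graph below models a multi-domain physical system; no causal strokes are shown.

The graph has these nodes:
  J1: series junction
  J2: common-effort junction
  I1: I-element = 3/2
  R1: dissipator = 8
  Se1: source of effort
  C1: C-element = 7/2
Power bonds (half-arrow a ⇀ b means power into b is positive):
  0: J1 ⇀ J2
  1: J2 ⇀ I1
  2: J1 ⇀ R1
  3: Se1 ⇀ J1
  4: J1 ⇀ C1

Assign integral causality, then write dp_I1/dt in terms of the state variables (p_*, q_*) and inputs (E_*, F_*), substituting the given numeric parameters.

bond 3 stroke→J1  (Se1 (Se) sets effort on bond)
bond 1 stroke→I1  (I1: I, integral causality)
bond 0 stroke→J2  (J2: last free bond brings effort in)
bond 2 stroke→J1  (J1 flow already set via bond 0)
bond 4 stroke→J1  (1-jn J1 has f-setter on 0)

dp_I1/dt = E_Se1 - 16*p_I1/3 - 2*q_C1/7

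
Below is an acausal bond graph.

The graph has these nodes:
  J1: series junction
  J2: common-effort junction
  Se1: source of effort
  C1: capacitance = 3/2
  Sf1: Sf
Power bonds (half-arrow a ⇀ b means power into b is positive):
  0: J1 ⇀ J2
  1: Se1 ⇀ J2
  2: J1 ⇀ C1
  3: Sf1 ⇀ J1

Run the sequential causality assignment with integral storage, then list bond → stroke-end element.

#0 →J1
#1 →J2
#2 →J1
#3 →Sf1

β1 stroke at J2  (Se1: effort source, stroke at far end)
β3 stroke at Sf1  (Sf1 (Sf) sets flow on bond)
β0 stroke at J1  (J1 flow already set via bond 3)
β2 stroke at J1  (common-f at J1 fixed by 3)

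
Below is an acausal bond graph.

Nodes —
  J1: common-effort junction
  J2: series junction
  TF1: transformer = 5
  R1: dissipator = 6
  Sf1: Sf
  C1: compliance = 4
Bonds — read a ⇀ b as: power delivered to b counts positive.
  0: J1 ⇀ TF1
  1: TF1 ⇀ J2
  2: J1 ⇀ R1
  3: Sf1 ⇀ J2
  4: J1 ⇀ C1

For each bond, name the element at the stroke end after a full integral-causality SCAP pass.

β0 |TF1
β1 |J2
β2 |R1
β3 |Sf1
β4 |J1

#3 stroke→Sf1  (source Sf1 imposes f)
#1 stroke→J2  (J2 flow already set via bond 3)
#0 stroke→TF1  (through TF1, causality passes straight; one stroke at TF1)
#4 stroke→J1  (C1 integral (e out))
#2 stroke→R1  (0-jn J1 has e-setter on 4)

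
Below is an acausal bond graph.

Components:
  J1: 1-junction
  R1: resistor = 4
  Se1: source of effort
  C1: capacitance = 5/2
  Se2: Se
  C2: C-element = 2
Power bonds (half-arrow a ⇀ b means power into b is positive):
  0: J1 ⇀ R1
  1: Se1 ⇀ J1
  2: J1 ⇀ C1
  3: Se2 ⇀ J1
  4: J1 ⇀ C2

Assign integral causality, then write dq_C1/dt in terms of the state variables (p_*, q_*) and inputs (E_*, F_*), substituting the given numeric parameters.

dq_C1/dt = E_Se1/4 + E_Se2/4 - q_C1/10 - q_C2/8

bond 1 stroke at J1  (Se1 (Se) sets effort on bond)
bond 3 stroke at J1  (Se2: effort source, stroke at far end)
bond 2 stroke at J1  (C1 integral (e out))
bond 4 stroke at J1  (C2 outputs effort q/C2)
bond 0 stroke at R1  (only one flow-in slot at J1)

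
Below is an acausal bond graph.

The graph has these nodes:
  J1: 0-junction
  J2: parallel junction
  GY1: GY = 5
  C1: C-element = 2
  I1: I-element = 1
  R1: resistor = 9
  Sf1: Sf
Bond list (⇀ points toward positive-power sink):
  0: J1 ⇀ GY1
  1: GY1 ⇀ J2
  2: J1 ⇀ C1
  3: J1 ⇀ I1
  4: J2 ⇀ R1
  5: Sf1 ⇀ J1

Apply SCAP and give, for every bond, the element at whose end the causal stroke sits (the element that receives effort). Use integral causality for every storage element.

bond 0 →GY1
bond 1 →GY1
bond 2 →J1
bond 3 →I1
bond 4 →J2
bond 5 →Sf1

#5 →Sf1  (Sf1 fixes flow; stroke at Sf1)
#2 →J1  (prefer integral on C1)
#0 →GY1  (J1 effort already set via bond 2)
#3 →I1  (J1: bond 2 brought effort, rest push out)
#1 →GY1  (GY1: gyrator matches bond 0)
#4 →J2  (only one effort-in slot at J2)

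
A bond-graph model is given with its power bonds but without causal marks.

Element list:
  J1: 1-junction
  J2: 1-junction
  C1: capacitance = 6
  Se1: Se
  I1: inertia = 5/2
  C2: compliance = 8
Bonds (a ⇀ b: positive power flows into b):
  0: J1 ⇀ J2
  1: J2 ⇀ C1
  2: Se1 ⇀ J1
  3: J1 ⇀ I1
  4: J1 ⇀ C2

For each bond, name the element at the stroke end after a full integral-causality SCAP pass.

b2 stroke at J1  (Se1: effort source, stroke at far end)
b1 stroke at J2  (C1: C, integral causality)
b0 stroke at J1  (only one flow-in slot at J2)
b3 stroke at I1  (I1 integral (f out))
b4 stroke at J1  (J1 flow already set via bond 3)

b0 →J1
b1 →J2
b2 →J1
b3 →I1
b4 →J1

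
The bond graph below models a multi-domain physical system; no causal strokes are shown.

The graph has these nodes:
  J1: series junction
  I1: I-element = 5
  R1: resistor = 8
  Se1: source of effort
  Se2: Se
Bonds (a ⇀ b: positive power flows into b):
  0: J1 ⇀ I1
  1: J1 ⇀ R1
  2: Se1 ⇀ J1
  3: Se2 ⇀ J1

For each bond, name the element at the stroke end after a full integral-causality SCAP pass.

β2 |J1  (source Se1 imposes e)
β3 |J1  (source Se2 imposes e)
β0 |I1  (I1 integral (f out))
β1 |J1  (1-jn J1 has f-setter on 0)

bond 0 stroke→I1
bond 1 stroke→J1
bond 2 stroke→J1
bond 3 stroke→J1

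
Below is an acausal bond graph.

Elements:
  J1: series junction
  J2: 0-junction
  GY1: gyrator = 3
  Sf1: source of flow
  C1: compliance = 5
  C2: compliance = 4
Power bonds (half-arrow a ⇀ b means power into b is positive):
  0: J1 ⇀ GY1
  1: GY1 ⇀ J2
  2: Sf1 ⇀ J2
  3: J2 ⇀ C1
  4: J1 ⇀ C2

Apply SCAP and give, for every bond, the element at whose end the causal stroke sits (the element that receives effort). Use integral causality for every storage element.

β2 →Sf1  (Sf1: flow source, stroke at near end)
β3 →J2  (C1 integral (e out))
β1 →GY1  (common-e at J2 fixed by 3)
β0 →GY1  (GY1: gyrator matches bond 1)
β4 →J1  (1-jn J1 has f-setter on 0)

#0 stroke→GY1
#1 stroke→GY1
#2 stroke→Sf1
#3 stroke→J2
#4 stroke→J1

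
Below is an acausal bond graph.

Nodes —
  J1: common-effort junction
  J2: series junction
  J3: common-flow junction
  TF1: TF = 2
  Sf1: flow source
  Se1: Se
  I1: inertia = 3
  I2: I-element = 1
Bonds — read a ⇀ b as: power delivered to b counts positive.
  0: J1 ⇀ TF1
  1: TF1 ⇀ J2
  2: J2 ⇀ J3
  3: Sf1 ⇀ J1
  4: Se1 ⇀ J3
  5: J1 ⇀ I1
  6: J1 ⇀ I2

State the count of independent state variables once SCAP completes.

#3 stroke→Sf1  (Sf1 fixes flow; stroke at Sf1)
#4 stroke→J3  (source Se1 imposes e)
#2 stroke→J2  (J3: last free bond brings flow in)
#1 stroke→TF1  (closing 1-jn rule on J2)
#0 stroke→J1  (TF1: transformer flips bond 1)
#5 stroke→I1  (common-e at J1 fixed by 0)
#6 stroke→I2  (J1: bond 0 brought effort, rest push out)

2  (I1, I2 all integral)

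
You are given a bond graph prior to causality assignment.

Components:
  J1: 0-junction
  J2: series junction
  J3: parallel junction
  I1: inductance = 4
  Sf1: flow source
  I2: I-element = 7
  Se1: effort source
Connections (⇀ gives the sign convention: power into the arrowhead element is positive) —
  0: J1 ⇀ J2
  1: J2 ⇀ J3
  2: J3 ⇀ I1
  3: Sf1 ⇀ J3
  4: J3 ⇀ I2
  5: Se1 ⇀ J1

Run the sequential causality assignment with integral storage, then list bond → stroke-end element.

#3 stroke→Sf1  (Sf1: flow source, stroke at near end)
#5 stroke→J1  (Se1 (Se) sets effort on bond)
#0 stroke→J2  (0-jn J1 has e-setter on 5)
#1 stroke→J3  (J2: last free bond brings flow in)
#2 stroke→I1  (0-jn J3 has e-setter on 1)
#4 stroke→I2  (0-jn J3 has e-setter on 1)

β0 stroke→J2
β1 stroke→J3
β2 stroke→I1
β3 stroke→Sf1
β4 stroke→I2
β5 stroke→J1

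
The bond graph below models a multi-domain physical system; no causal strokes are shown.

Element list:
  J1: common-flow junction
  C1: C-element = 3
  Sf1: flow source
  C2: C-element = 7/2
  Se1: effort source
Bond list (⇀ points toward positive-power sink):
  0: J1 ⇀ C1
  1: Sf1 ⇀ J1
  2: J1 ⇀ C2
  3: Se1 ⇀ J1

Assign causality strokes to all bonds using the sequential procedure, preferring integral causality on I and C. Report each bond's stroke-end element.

bond 1 |Sf1  (Sf1 (Sf) sets flow on bond)
bond 3 |J1  (Se1: effort source, stroke at far end)
bond 0 |J1  (J1: bond 1 brought flow, rest push out)
bond 2 |J1  (common-f at J1 fixed by 1)

b0 stroke→J1
b1 stroke→Sf1
b2 stroke→J1
b3 stroke→J1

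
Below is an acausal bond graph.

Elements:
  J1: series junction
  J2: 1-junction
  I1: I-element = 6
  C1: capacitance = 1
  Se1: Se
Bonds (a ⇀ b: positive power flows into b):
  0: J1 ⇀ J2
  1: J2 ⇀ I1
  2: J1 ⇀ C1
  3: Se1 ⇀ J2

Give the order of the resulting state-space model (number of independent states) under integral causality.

2  (C1, I1 all integral)

#3 stroke at J2  (Se1 (Se) sets effort on bond)
#1 stroke at I1  (I1 outputs flow p/I1)
#0 stroke at J2  (J2 flow already set via bond 1)
#2 stroke at J1  (1-jn J1 has f-setter on 0)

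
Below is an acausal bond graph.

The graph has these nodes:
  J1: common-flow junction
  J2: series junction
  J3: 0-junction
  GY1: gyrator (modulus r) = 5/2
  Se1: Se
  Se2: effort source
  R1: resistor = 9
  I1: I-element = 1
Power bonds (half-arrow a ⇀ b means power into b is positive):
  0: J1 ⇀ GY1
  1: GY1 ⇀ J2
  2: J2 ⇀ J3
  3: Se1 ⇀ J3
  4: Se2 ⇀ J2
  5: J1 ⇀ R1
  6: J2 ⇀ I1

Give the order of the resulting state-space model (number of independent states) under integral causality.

1  (I1 all integral)

β3 stroke→J3  (source Se1 imposes e)
β4 stroke→J2  (Se2 (Se) sets effort on bond)
β2 stroke→J2  (J3 effort already set via bond 3)
β6 stroke→I1  (I1 outputs flow p/I1)
β1 stroke→J2  (J2: bond 6 brought flow, rest push out)
β0 stroke→J1  (GY1: gyrator matches bond 1)
β5 stroke→R1  (J1: last free bond brings flow in)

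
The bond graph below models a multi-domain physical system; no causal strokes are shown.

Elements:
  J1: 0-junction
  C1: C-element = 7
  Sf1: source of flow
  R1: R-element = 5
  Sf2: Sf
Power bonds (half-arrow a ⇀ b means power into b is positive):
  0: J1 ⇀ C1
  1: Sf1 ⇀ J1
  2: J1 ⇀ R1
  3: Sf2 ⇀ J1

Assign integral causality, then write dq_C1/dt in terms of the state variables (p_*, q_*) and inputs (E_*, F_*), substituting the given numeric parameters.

bond 1 |Sf1  (Sf1 (Sf) sets flow on bond)
bond 3 |Sf2  (Sf2 (Sf) sets flow on bond)
bond 0 |J1  (prefer integral on C1)
bond 2 |R1  (J1 effort already set via bond 0)

dq_C1/dt = F_Sf1 + F_Sf2 - q_C1/35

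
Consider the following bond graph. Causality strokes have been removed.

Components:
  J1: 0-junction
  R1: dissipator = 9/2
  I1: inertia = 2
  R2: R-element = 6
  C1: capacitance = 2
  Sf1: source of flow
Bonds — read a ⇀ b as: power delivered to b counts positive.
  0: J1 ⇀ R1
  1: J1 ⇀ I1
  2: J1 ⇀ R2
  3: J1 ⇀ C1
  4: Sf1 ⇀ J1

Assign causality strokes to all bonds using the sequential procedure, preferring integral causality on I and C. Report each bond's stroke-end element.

#0 stroke→R1
#1 stroke→I1
#2 stroke→R2
#3 stroke→J1
#4 stroke→Sf1

β4 →Sf1  (Sf1 fixes flow; stroke at Sf1)
β1 →I1  (I1 integral (f out))
β3 →J1  (C1 integral (e out))
β0 →R1  (J1 effort already set via bond 3)
β2 →R2  (J1 effort already set via bond 3)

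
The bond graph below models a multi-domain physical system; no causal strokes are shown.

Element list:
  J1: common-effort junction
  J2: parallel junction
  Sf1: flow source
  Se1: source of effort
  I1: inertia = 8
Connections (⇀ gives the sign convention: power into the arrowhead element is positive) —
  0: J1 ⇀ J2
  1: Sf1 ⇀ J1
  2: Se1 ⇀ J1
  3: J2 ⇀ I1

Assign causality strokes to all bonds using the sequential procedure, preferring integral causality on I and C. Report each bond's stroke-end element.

b1 →Sf1  (Sf1 fixes flow; stroke at Sf1)
b2 →J1  (source Se1 imposes e)
b0 →J2  (common-e at J1 fixed by 2)
b3 →I1  (J2: bond 0 brought effort, rest push out)

#0 stroke at J2
#1 stroke at Sf1
#2 stroke at J1
#3 stroke at I1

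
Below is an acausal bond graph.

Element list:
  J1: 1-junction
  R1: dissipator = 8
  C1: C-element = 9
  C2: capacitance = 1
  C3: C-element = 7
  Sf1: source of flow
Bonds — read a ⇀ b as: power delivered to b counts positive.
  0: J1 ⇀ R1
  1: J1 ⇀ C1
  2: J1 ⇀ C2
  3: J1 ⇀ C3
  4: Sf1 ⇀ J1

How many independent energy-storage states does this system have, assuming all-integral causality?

b4 stroke→Sf1  (Sf1: flow source, stroke at near end)
b0 stroke→J1  (1-jn J1 has f-setter on 4)
b1 stroke→J1  (1-jn J1 has f-setter on 4)
b2 stroke→J1  (1-jn J1 has f-setter on 4)
b3 stroke→J1  (1-jn J1 has f-setter on 4)

3  (C1, C2, C3 all integral)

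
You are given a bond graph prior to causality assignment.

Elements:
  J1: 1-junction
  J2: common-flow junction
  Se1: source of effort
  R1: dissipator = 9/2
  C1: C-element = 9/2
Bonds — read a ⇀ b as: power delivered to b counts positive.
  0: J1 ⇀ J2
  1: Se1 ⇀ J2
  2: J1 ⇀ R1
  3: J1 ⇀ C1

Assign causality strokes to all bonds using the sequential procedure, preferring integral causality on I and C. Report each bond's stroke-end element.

β1 |J2  (Se1 fixes effort; stroke away)
β0 |J1  (J2 needs exactly one f-in)
β3 |J1  (prefer integral on C1)
β2 |R1  (closing 1-jn rule on J1)

#0 →J1
#1 →J2
#2 →R1
#3 →J1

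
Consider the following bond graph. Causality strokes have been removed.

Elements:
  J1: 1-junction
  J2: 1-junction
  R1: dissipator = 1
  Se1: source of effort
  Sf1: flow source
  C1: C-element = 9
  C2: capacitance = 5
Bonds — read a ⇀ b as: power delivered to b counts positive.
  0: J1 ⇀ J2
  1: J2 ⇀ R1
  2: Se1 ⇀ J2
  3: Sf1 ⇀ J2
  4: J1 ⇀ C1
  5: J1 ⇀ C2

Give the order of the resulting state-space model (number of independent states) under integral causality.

β2 |J2  (source Se1 imposes e)
β3 |Sf1  (source Sf1 imposes f)
β0 |J2  (J2: bond 3 brought flow, rest push out)
β1 |J2  (J2: bond 3 brought flow, rest push out)
β4 |J1  (J1 flow already set via bond 0)
β5 |J1  (1-jn J1 has f-setter on 0)

2  (C1, C2 all integral)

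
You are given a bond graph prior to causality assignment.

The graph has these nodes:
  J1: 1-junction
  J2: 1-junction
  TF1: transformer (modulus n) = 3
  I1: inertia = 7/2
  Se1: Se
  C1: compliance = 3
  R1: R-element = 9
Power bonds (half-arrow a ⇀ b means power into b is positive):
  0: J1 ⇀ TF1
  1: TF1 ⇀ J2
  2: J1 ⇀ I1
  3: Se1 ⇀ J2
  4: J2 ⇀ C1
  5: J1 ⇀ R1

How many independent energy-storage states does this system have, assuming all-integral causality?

bond 3 →J2  (Se1: effort source, stroke at far end)
bond 2 →I1  (I1 outputs flow p/I1)
bond 0 →J1  (common-f at J1 fixed by 2)
bond 5 →J1  (J1 flow already set via bond 2)
bond 1 →TF1  (TF TF1: opposite of bond 0)
bond 4 →J2  (J2 flow already set via bond 1)

2  (C1, I1 all integral)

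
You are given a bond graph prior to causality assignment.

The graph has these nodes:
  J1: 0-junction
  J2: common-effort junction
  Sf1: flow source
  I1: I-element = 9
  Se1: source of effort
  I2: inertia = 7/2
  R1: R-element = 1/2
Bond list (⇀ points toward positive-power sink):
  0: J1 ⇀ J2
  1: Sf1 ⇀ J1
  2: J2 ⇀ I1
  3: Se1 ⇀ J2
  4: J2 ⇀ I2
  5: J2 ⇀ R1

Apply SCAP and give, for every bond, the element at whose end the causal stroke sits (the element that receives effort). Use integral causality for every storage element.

bond 0 stroke→J1
bond 1 stroke→Sf1
bond 2 stroke→I1
bond 3 stroke→J2
bond 4 stroke→I2
bond 5 stroke→R1

bond 1 |Sf1  (source Sf1 imposes f)
bond 3 |J2  (Se1 fixes effort; stroke away)
bond 0 |J1  (J1 needs exactly one e-in)
bond 2 |I1  (0-jn J2 has e-setter on 3)
bond 4 |I2  (0-jn J2 has e-setter on 3)
bond 5 |R1  (0-jn J2 has e-setter on 3)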